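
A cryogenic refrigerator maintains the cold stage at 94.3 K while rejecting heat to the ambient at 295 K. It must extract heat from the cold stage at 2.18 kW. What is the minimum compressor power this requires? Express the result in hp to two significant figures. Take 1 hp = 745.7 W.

6.2 hp

The reservoir spacing is ΔT = 295 − 94.3 = 200.7 K.
COP_Carnot = T_C/ΔT = 94.30/200.7 = 0.4699.
Ẇ_min = Q̇/COP_Carnot = 2.180/0.4699 = 4.640 kW = 6.222 hp.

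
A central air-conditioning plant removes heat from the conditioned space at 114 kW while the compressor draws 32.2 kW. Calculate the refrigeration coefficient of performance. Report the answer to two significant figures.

The first law gives Q̇_H = Q̇_C + Ẇ, so the three rates are Q̇_C = 114.0, Q̇_H = 146.2, Ẇ = 32.20 kW.
COP_R = Q̇_C/Ẇ = 114.0/32.20 = 3.540.

3.5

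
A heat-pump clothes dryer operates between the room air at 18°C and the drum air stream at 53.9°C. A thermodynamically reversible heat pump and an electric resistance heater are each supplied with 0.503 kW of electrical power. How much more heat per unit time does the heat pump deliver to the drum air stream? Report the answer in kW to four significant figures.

4.079 kW

In absolute terms T_C = 291.15 K and T_H = 327.05 K, so ΔT = 35.90 K.
COP_Carnot = T_H/ΔT = 327.05/35.90 = 9.110.
The heat pump delivers Q̇_H = COP × Ẇ = 4.582 kW; the resistance heater delivers Ẇ = 0.5030 kW.
Extra = (COP − 1)·Ẇ = 4.079 kW.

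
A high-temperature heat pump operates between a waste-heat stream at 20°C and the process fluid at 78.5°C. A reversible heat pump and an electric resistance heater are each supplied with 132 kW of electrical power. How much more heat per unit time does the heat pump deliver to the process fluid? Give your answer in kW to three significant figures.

661 kW

In absolute terms T_C = 293.15 K and T_H = 351.65 K, so ΔT = 58.50 K.
COP_Carnot = T_H/ΔT = 351.65/58.50 = 6.011.
The heat pump delivers Q̇_H = COP × Ẇ = 793.5 kW; the resistance heater delivers Ẇ = 132.0 kW.
Extra = (COP − 1)·Ẇ = 661.5 kW.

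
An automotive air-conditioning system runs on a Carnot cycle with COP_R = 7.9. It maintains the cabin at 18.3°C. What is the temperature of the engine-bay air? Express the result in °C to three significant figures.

55.2 °C

COP_R = T_C/(T_H − T_C) gives T_H − T_C = T_C/COP.
With T_C = 291.45 K, T_H = 291.45 × (1 + 1/7.9) = 328.34 K.
Converting, 328.34 K = 55.19°C.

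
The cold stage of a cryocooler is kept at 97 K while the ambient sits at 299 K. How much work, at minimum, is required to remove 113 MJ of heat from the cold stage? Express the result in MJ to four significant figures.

235.3 MJ

The reservoir spacing is ΔT = 299 − 97 = 202.0 K.
The reversible limit is COP_R = T_C/ΔT = 0.4802, so W_min = Q_C/COP = Q_C·ΔT/T_C.
W_min = 113.0 × 202.0/97.00 = 235.3 MJ.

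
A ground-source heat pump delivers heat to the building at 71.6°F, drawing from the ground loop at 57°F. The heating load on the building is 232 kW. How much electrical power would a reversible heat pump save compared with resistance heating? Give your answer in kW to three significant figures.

In absolute terms T_C = 287.04 K and T_H = 295.15 K, so ΔT = 8.111 K.
COP_Carnot = T_H/ΔT = 295.15/8.111 = 36.39.
Resistance heating needs Ẇ_res = Q̇_H = 232.0 kW; the reversible heat pump needs only Ẇ_hp = Q̇_H/COP = 6.376 kW.
Saving = 232.0 − 6.376 = 225.6 kW.

226 kW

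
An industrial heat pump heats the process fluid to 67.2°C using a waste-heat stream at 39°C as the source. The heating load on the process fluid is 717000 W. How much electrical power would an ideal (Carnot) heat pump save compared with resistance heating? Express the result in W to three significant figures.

658000 W

In absolute terms T_C = 312.15 K and T_H = 340.35 K, so ΔT = 28.20 K.
COP_Carnot = T_H/ΔT = 340.35/28.20 = 12.07.
Resistance heating needs Ẇ_res = Q̇_H = 717000 W; the reversible heat pump needs only Ẇ_hp = Q̇_H/COP = 59410 W.
Saving = 717000 − 59410 = 657600 W.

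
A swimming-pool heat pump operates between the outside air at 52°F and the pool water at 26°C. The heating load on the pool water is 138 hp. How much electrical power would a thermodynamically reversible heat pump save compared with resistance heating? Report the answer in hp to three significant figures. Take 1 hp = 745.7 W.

In absolute terms T_C = 284.26 K and T_H = 299.15 K, so ΔT = 14.89 K.
COP_Carnot = T_H/ΔT = 299.15/14.89 = 20.09.
Resistance heating needs Ẇ_res = Q̇_H = 138.0 hp; the reversible heat pump needs only Ẇ_hp = Q̇_H/COP = 6.868 hp.
Saving = 138.0 − 6.868 = 131.1 hp.

131 hp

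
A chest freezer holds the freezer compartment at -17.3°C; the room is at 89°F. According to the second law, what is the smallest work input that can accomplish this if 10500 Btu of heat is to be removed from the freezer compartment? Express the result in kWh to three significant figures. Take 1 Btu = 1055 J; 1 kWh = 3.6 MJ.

In absolute terms T_C = 255.85 K and T_H = 304.82 K, so ΔT = 48.97 K.
The reversible limit is COP_R = T_C/ΔT = 5.225, so W_min = Q_C/COP = Q_C·ΔT/T_C.
W_min = 10500 × 48.97/255.85 = 2010 Btu = 0.5889 kWh.

0.589 kWh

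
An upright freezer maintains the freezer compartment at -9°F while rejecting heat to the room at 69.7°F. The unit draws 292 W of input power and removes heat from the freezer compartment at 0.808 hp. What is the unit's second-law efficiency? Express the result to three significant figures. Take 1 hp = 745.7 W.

0.360

Converting, Q̇_C = 0.8080 hp = 602.5 W, so COP_actual = Q̇_C/Ẇ = 602.5/292.0 = 2.063.
In absolute terms T_C = 250.37 K and T_H = 294.09 K, so ΔT = 43.72 K.
COP_Carnot = T_C/ΔT = 250.37/43.72 = 5.726.
η_II = COP_actual/COP_Carnot = 2.063/5.726 = 0.3603.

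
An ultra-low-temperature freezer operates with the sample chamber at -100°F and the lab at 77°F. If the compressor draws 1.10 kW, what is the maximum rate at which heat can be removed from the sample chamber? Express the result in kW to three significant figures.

In absolute terms T_C = 199.82 K and T_H = 298.15 K, so ΔT = 98.33 K.
COP_Carnot = T_C/ΔT = 199.82/98.33 = 2.032.
Q̇_max = COP_Carnot × Ẇ = 2.032 × 1.100 kW = 2.235 kW.

2.24 kW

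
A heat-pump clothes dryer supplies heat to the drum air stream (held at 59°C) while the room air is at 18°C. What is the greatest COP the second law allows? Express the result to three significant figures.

In absolute terms T_C = 291.15 K and T_H = 332.15 K, so ΔT = 41.00 K.
For a reversible cycle, COP_Carnot = T_H/ΔT = 332.15/41.00 = 8.101.

8.10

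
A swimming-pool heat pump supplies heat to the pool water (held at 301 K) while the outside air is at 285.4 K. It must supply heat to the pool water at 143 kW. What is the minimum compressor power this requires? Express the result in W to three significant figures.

7410 W

The reservoir spacing is ΔT = 301 − 285.4 = 15.60 K.
COP_Carnot = T_H/ΔT = 301.00/15.60 = 19.29.
Ẇ_min = Q̇/COP_Carnot = 143.0/19.29 = 7.411 kW = 7411 W.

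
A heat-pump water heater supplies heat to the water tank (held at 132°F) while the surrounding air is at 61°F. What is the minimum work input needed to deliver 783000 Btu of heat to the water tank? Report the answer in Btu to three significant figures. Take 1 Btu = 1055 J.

In absolute terms T_C = 289.26 K and T_H = 328.71 K, so ΔT = 39.44 K.
The reversible limit is COP_HP = T_H/ΔT = 8.333, so W_min = Q_H/COP = Q_H·ΔT/T_H.
W_min = 783000 × 39.44/328.71 = 93960 Btu.

94000 Btu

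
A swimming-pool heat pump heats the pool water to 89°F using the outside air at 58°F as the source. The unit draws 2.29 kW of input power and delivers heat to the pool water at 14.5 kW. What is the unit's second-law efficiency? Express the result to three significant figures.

0.358

COP_actual = Q̇_H/Ẇ = 14.50/2.290 = 6.332.
In absolute terms T_C = 287.59 K and T_H = 304.82 K, so ΔT = 17.22 K.
COP_Carnot = T_H/ΔT = 304.82/17.22 = 17.70.
η_II = COP_actual/COP_Carnot = 6.332/17.70 = 0.3578.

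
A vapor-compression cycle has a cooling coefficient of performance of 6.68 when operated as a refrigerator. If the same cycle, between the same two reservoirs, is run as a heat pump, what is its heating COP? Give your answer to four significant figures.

The first law on one cycle gives Q_H = Q_C + W, so Q_H/W = Q_C/W + 1.
COP_HP = COP_R + 1 = 6.68 + 1 = 7.68.

7.680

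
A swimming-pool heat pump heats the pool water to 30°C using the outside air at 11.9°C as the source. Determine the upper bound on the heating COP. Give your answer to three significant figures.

16.7

In absolute terms T_C = 285.05 K and T_H = 303.15 K, so ΔT = 18.10 K.
For a reversible cycle, COP_Carnot = T_H/ΔT = 303.15/18.10 = 16.75.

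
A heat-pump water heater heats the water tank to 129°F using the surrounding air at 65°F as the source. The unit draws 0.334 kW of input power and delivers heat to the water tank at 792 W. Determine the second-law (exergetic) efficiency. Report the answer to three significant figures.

0.258

Converting, Q̇_H = 792.0 W = 0.7920 kW, so COP_actual = Q̇_H/Ẇ = 0.7920/0.3340 = 2.371.
In absolute terms T_C = 291.48 K and T_H = 327.04 K, so ΔT = 35.56 K.
COP_Carnot = T_H/ΔT = 327.04/35.56 = 9.198.
η_II = COP_actual/COP_Carnot = 2.371/9.198 = 0.2578.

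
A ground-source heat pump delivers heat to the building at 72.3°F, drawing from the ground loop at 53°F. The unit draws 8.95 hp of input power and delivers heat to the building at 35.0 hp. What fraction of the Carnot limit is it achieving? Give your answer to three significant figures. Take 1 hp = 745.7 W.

COP_actual = Q̇_H/Ẇ = 35.00/8.950 = 3.911.
In absolute terms T_C = 284.82 K and T_H = 295.54 K, so ΔT = 10.72 K.
COP_Carnot = T_H/ΔT = 295.54/10.72 = 27.56.
η_II = COP_actual/COP_Carnot = 3.911/27.56 = 0.1419.

0.142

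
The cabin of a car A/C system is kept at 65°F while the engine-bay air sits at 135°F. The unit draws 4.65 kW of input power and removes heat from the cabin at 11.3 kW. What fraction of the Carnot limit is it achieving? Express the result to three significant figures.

COP_actual = Q̇_C/Ẇ = 11.30/4.650 = 2.430.
In absolute terms T_C = 291.48 K and T_H = 330.37 K, so ΔT = 38.89 K.
COP_Carnot = T_C/ΔT = 291.48/38.89 = 7.495.
η_II = COP_actual/COP_Carnot = 2.430/7.495 = 0.3242.

0.324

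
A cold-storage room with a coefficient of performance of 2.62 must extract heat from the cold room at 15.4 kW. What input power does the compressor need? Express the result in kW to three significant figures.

5.88 kW

Ẇ = Q̇_C/COP = 15.40/2.62 = 5.878 kW.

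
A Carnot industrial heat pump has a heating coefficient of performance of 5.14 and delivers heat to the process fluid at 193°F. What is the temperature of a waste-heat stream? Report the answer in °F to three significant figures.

66.0 °F

COP_HP = T_H/(T_H − T_C) gives T_H − T_C = T_H/COP.
With T_H = 362.59 K, T_C = 362.59 × (1 − 1/5.14) = 292.05 K.
Converting, 292.05 K = 66.02°F.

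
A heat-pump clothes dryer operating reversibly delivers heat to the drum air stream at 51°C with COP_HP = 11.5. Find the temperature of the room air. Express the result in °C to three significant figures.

COP_HP = T_H/(T_H − T_C) gives T_H − T_C = T_H/COP.
With T_H = 324.15 K, T_C = 324.15 × (1 − 1/11.5) = 295.96 K.
Converting, 295.96 K = 22.81°C.

22.8 °C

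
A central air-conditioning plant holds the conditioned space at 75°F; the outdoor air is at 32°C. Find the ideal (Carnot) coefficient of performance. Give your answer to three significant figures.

In absolute terms T_C = 297.04 K and T_H = 305.15 K, so ΔT = 8.111 K.
For a reversible cycle, COP_Carnot = T_C/ΔT = 297.04/8.111 = 36.62.

36.6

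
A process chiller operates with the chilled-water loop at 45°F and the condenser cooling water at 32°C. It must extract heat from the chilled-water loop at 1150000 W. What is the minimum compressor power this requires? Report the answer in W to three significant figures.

In absolute terms T_C = 280.37 K and T_H = 305.15 K, so ΔT = 24.78 K.
COP_Carnot = T_C/ΔT = 280.37/24.78 = 11.32.
Ẇ_min = Q̇/COP_Carnot = 1150000/11.32 = 101600 W.

102000 W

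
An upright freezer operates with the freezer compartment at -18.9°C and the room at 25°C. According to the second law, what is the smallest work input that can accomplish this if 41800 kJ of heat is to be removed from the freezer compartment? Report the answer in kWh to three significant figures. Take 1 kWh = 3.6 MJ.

In absolute terms T_C = 254.25 K and T_H = 298.15 K, so ΔT = 43.90 K.
The reversible limit is COP_R = T_C/ΔT = 5.792, so W_min = Q_C/COP = Q_C·ΔT/T_C.
W_min = 41800 × 43.90/254.25 = 7217 kJ = 2.005 kWh.

2.00 kWh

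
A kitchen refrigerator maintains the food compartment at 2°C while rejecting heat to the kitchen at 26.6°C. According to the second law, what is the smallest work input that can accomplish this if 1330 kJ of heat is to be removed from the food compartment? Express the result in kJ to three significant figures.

In absolute terms T_C = 275.15 K and T_H = 299.75 K, so ΔT = 24.60 K.
The reversible limit is COP_R = T_C/ΔT = 11.18, so W_min = Q_C/COP = Q_C·ΔT/T_C.
W_min = 1330 × 24.60/275.15 = 118.9 kJ.

119 kJ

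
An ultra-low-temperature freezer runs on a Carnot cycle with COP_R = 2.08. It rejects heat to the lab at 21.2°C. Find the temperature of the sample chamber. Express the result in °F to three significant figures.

-102 °F

For a Carnot refrigerator COP_R = T_C/(T_H − T_C), so T_C = COP·T_H/(1 + COP).
With T_H = 294.35 K, T_C = 2.08 × 294.35/3.080 = 198.78 K.
Converting, 198.78 K = -101.86°F.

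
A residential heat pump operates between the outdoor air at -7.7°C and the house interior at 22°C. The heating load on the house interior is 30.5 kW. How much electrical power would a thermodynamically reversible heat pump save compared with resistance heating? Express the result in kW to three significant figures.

In absolute terms T_C = 265.45 K and T_H = 295.15 K, so ΔT = 29.70 K.
COP_Carnot = T_H/ΔT = 295.15/29.70 = 9.938.
Resistance heating needs Ẇ_res = Q̇_H = 30.50 kW; the reversible heat pump needs only Ẇ_hp = Q̇_H/COP = 3.069 kW.
Saving = 30.50 − 3.069 = 27.43 kW.

27.4 kW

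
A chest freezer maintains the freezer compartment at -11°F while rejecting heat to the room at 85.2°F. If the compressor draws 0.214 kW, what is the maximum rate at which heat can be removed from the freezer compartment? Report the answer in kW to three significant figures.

0.998 kW

In absolute terms T_C = 249.26 K and T_H = 302.71 K, so ΔT = 53.44 K.
COP_Carnot = T_C/ΔT = 249.26/53.44 = 4.664.
Q̇_max = COP_Carnot × Ẇ = 4.664 × 0.2140 kW = 0.9981 kW.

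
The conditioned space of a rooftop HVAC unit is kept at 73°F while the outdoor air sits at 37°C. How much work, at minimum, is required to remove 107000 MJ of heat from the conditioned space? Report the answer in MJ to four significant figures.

In absolute terms T_C = 295.93 K and T_H = 310.15 K, so ΔT = 14.22 K.
The reversible limit is COP_R = T_C/ΔT = 20.81, so W_min = Q_C/COP = Q_C·ΔT/T_C.
W_min = 107000 × 14.22/295.93 = 5142 MJ.

5142 MJ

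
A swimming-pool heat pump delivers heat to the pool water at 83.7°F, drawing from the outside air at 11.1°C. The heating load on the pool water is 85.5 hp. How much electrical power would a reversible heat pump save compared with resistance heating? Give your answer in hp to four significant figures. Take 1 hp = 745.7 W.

In absolute terms T_C = 284.25 K and T_H = 301.87 K, so ΔT = 17.62 K.
COP_Carnot = T_H/ΔT = 301.87/17.62 = 17.13.
Resistance heating needs Ẇ_res = Q̇_H = 85.50 hp; the reversible heat pump needs only Ẇ_hp = Q̇_H/COP = 4.991 hp.
Saving = 85.50 − 4.991 = 80.51 hp.

80.51 hp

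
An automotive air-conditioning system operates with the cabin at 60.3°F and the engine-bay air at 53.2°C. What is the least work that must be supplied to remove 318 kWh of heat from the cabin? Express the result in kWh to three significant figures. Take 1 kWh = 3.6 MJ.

In absolute terms T_C = 288.87 K and T_H = 326.35 K, so ΔT = 37.48 K.
The reversible limit is COP_R = T_C/ΔT = 7.708, so W_min = Q_C/COP = Q_C·ΔT/T_C.
W_min = 318.0 × 37.48/288.87 = 41.26 kWh.

41.3 kWh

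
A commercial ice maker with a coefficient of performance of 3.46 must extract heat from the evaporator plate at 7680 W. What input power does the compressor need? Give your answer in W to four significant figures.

Ẇ = Q̇_C/COP = 7680/3.46 = 2220 W.

2220 W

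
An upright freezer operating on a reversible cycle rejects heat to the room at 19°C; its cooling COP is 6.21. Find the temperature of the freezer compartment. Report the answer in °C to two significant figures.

For a Carnot refrigerator COP_R = T_C/(T_H − T_C), so T_C = COP·T_H/(1 + COP).
With T_H = 292.15 K, T_C = 6.21 × 292.15/7.210 = 251.63 K.
Converting, 251.63 K = -21.52°C.

-22 °C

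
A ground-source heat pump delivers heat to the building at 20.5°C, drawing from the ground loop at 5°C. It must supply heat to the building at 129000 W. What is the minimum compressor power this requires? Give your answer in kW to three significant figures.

In absolute terms T_C = 278.15 K and T_H = 293.65 K, so ΔT = 15.50 K.
COP_Carnot = T_H/ΔT = 293.65/15.50 = 18.95.
Ẇ_min = Q̇/COP_Carnot = 129000/18.95 = 6809 W = 6.809 kW.

6.81 kW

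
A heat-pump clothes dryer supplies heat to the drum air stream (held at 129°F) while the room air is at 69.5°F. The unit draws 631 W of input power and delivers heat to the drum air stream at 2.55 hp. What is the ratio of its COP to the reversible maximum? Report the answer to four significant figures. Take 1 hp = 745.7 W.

Converting, Q̇_H = 2.550 hp = 1902 W, so COP_actual = Q̇_H/Ẇ = 1902/631.0 = 3.014.
In absolute terms T_C = 293.98 K and T_H = 327.04 K, so ΔT = 33.06 K.
COP_Carnot = T_H/ΔT = 327.04/33.06 = 9.894.
η_II = COP_actual/COP_Carnot = 3.014/9.894 = 0.3046.

0.3046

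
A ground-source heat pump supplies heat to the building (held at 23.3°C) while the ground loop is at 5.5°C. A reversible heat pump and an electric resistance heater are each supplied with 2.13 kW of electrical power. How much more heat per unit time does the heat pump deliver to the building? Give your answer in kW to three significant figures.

In absolute terms T_C = 278.65 K and T_H = 296.45 K, so ΔT = 17.80 K.
COP_Carnot = T_H/ΔT = 296.45/17.80 = 16.65.
The heat pump delivers Q̇_H = COP × Ẇ = 35.47 kW; the resistance heater delivers Ẇ = 2.130 kW.
Extra = (COP − 1)·Ẇ = 33.34 kW.

33.3 kW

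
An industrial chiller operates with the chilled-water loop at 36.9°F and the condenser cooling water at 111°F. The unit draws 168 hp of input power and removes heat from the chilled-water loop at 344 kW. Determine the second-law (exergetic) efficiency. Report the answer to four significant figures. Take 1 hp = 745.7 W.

Converting, Q̇_C = 344.0 kW = 461.3 hp, so COP_actual = Q̇_C/Ẇ = 461.3/168.0 = 2.746.
In absolute terms T_C = 275.87 K and T_H = 317.04 K, so ΔT = 41.17 K.
COP_Carnot = T_C/ΔT = 275.87/41.17 = 6.701.
η_II = COP_actual/COP_Carnot = 2.746/6.701 = 0.4098.

0.4098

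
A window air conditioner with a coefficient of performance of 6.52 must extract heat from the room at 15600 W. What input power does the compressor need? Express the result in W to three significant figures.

2390 W

Ẇ = Q̇_C/COP = 15600/6.52 = 2393 W.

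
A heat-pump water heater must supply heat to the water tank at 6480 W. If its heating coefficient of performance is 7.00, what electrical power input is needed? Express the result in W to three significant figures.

926 W

Ẇ = Q̇_H/COP_HP = 6480/7.00 = 925.7 W.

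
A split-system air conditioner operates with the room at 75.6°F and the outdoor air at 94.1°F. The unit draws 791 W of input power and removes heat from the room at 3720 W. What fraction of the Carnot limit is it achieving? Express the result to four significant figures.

0.1625

COP_actual = Q̇_C/Ẇ = 3720/791.0 = 4.703.
In absolute terms T_C = 297.37 K and T_H = 307.65 K, so ΔT = 10.28 K.
COP_Carnot = T_C/ΔT = 297.37/10.28 = 28.93.
η_II = COP_actual/COP_Carnot = 4.703/28.93 = 0.1625.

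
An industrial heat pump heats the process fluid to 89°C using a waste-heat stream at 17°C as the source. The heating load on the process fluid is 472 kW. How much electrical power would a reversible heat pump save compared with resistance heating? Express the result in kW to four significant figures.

In absolute terms T_C = 290.15 K and T_H = 362.15 K, so ΔT = 72.00 K.
COP_Carnot = T_H/ΔT = 362.15/72.00 = 5.030.
Resistance heating needs Ẇ_res = Q̇_H = 472.0 kW; the reversible heat pump needs only Ẇ_hp = Q̇_H/COP = 93.84 kW.
Saving = 472.0 − 93.84 = 378.2 kW.

378.2 kW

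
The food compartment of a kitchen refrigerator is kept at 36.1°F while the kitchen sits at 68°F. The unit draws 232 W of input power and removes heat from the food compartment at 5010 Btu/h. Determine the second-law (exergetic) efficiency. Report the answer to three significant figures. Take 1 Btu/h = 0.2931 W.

Converting, Q̇_C = 5010 Btu/h = 1468 W, so COP_actual = Q̇_C/Ẇ = 1468/232.0 = 6.329.
In absolute terms T_C = 275.43 K and T_H = 293.15 K, so ΔT = 17.72 K.
COP_Carnot = T_C/ΔT = 275.43/17.72 = 15.54.
η_II = COP_actual/COP_Carnot = 6.329/15.54 = 0.4073.

0.407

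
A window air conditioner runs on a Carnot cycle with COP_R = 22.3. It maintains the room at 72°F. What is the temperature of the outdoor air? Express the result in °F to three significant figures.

95.8 °F

COP_R = T_C/(T_H − T_C) gives T_H − T_C = T_C/COP.
With T_C = 295.37 K, T_H = 295.37 × (1 + 1/22.3) = 308.62 K.
Converting, 308.62 K = 95.84°F.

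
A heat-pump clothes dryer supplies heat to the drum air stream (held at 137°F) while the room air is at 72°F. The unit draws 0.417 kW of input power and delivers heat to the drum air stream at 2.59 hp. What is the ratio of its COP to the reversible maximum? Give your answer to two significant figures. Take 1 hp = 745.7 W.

0.50

Converting, Q̇_H = 2.590 hp = 1.931 kW, so COP_actual = Q̇_H/Ẇ = 1.931/0.4170 = 4.632.
In absolute terms T_C = 295.37 K and T_H = 331.48 K, so ΔT = 36.11 K.
COP_Carnot = T_H/ΔT = 331.48/36.11 = 9.180.
η_II = COP_actual/COP_Carnot = 4.632/9.180 = 0.5046.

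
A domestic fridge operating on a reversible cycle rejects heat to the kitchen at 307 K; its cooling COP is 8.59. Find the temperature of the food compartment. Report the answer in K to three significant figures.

For a Carnot refrigerator COP_R = T_C/(T_H − T_C), so T_C = COP·T_H/(1 + COP).
With T_H = 307.00 K, T_C = 8.59 × 307.00/9.590 = 274.99 K.

275 K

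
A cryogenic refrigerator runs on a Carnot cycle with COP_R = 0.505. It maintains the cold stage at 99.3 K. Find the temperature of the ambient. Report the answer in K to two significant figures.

300 K

COP_R = T_C/(T_H − T_C) gives T_H − T_C = T_C/COP.
With T_C = 99.30 K, T_H = 99.30 × (1 + 1/0.505) = 295.93 K.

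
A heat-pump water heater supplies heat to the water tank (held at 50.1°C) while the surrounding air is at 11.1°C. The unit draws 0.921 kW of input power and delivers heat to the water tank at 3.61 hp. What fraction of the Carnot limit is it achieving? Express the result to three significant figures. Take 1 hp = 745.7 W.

Converting, Q̇_H = 3.610 hp = 2.692 kW, so COP_actual = Q̇_H/Ẇ = 2.692/0.9210 = 2.923.
In absolute terms T_C = 284.25 K and T_H = 323.25 K, so ΔT = 39.00 K.
COP_Carnot = T_H/ΔT = 323.25/39.00 = 8.288.
η_II = COP_actual/COP_Carnot = 2.923/8.288 = 0.3526.

0.353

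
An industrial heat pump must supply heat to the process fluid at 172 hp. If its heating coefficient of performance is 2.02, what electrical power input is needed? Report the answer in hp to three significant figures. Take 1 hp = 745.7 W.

85.1 hp

Ẇ = Q̇_H/COP_HP = 172.0/2.02 = 85.15 hp.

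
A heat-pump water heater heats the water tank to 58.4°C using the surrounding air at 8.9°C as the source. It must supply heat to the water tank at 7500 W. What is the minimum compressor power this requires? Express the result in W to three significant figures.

1120 W

In absolute terms T_C = 282.05 K and T_H = 331.55 K, so ΔT = 49.50 K.
COP_Carnot = T_H/ΔT = 331.55/49.50 = 6.698.
Ẇ_min = Q̇/COP_Carnot = 7500/6.698 = 1120 W.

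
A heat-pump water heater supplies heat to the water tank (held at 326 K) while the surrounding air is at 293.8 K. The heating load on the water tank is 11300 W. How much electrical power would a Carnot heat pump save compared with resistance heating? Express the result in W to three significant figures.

The reservoir spacing is ΔT = 326 − 293.8 = 32.20 K.
COP_Carnot = T_H/ΔT = 326.00/32.20 = 10.12.
Resistance heating needs Ẇ_res = Q̇_H = 11300 W; the reversible heat pump needs only Ẇ_hp = Q̇_H/COP = 1116 W.
Saving = 11300 − 1116 = 10180 W.

10200 W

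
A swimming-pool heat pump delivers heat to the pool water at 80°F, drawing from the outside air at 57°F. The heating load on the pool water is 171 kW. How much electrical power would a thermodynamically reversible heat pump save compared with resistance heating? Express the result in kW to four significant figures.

In absolute terms T_C = 287.04 K and T_H = 299.82 K, so ΔT = 12.78 K.
COP_Carnot = T_H/ΔT = 299.82/12.78 = 23.46.
Resistance heating needs Ẇ_res = Q̇_H = 171.0 kW; the reversible heat pump needs only Ẇ_hp = Q̇_H/COP = 7.288 kW.
Saving = 171.0 − 7.288 = 163.7 kW.

163.7 kW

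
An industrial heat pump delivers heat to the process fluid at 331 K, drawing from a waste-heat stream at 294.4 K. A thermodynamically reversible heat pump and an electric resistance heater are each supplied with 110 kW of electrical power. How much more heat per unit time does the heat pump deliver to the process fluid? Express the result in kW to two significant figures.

880 kW

The reservoir spacing is ΔT = 331 − 294.4 = 36.60 K.
COP_Carnot = T_H/ΔT = 331.00/36.60 = 9.044.
The heat pump delivers Q̇_H = COP × Ẇ = 994.8 kW; the resistance heater delivers Ẇ = 110.0 kW.
Extra = (COP − 1)·Ẇ = 884.8 kW.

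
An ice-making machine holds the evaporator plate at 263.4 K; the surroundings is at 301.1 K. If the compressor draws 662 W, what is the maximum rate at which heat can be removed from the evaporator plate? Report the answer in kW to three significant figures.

The reservoir spacing is ΔT = 301.1 − 263.4 = 37.70 K.
COP_Carnot = T_C/ΔT = 263.40/37.70 = 6.987.
Q̇_max = COP_Carnot × Ẇ = 6.987 × 662.0 W = 4625 W = 4.625 kW.

4.63 kW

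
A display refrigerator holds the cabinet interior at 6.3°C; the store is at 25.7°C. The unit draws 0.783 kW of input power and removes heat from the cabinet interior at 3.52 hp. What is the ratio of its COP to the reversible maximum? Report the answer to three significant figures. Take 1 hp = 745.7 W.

0.233

Converting, Q̇_C = 3.520 hp = 2.625 kW, so COP_actual = Q̇_C/Ẇ = 2.625/0.7830 = 3.352.
In absolute terms T_C = 279.45 K and T_H = 298.85 K, so ΔT = 19.40 K.
COP_Carnot = T_C/ΔT = 279.45/19.40 = 14.40.
η_II = COP_actual/COP_Carnot = 3.352/14.40 = 0.2327.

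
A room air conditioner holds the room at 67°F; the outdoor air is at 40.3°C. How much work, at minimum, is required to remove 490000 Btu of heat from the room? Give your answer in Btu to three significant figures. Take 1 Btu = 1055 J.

34900 Btu

In absolute terms T_C = 292.59 K and T_H = 313.45 K, so ΔT = 20.86 K.
The reversible limit is COP_R = T_C/ΔT = 14.03, so W_min = Q_C/COP = Q_C·ΔT/T_C.
W_min = 490000 × 20.86/292.59 = 34930 Btu.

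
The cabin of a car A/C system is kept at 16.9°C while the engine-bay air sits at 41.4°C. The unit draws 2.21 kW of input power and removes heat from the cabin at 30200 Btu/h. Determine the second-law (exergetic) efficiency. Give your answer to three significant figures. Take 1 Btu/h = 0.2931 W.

Converting, Q̇_C = 30200 Btu/h = 8.852 kW, so COP_actual = Q̇_C/Ẇ = 8.852/2.210 = 4.005.
In absolute terms T_C = 290.05 K and T_H = 314.55 K, so ΔT = 24.50 K.
COP_Carnot = T_C/ΔT = 290.05/24.50 = 11.84.
η_II = COP_actual/COP_Carnot = 4.005/11.84 = 0.3383.

0.338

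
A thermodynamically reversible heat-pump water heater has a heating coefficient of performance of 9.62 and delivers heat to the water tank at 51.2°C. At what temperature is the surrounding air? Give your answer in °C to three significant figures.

COP_HP = T_H/(T_H − T_C) gives T_H − T_C = T_H/COP.
With T_H = 324.35 K, T_C = 324.35 × (1 − 1/9.62) = 290.63 K.
Converting, 290.63 K = 17.48°C.

17.5 °C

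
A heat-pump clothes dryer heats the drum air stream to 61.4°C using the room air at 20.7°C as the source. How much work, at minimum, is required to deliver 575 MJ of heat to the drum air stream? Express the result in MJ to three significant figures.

In absolute terms T_C = 293.85 K and T_H = 334.55 K, so ΔT = 40.70 K.
The reversible limit is COP_HP = T_H/ΔT = 8.220, so W_min = Q_H/COP = Q_H·ΔT/T_H.
W_min = 575.0 × 40.70/334.55 = 69.95 MJ.

70.0 MJ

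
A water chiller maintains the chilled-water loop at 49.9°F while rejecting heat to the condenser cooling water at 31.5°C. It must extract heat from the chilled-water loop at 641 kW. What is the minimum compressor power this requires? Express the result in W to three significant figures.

48800 W

In absolute terms T_C = 283.09 K and T_H = 304.65 K, so ΔT = 21.56 K.
COP_Carnot = T_C/ΔT = 283.09/21.56 = 13.13.
Ẇ_min = Q̇/COP_Carnot = 641.0/13.13 = 48.81 kW = 48810 W.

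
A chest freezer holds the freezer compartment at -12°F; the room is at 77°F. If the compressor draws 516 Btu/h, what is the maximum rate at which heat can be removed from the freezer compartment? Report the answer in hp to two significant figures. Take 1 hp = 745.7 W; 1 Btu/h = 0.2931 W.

In absolute terms T_C = 248.71 K and T_H = 298.15 K, so ΔT = 49.44 K.
COP_Carnot = T_C/ΔT = 248.71/49.44 = 5.030.
Q̇_max = COP_Carnot × Ẇ = 5.030 × 516.0 Btu/h = 2595 Btu/h = 1.020 hp.

1.0 hp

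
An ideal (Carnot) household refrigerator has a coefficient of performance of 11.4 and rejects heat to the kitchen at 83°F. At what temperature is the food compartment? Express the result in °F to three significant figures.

39.2 °F

For a Carnot refrigerator COP_R = T_C/(T_H − T_C), so T_C = COP·T_H/(1 + COP).
With T_H = 301.48 K, T_C = 11.4 × 301.48/12.40 = 277.17 K.
Converting, 277.17 K = 39.24°F.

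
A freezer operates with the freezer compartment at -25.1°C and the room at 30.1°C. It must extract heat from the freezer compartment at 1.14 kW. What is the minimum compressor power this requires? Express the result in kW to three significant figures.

0.254 kW

In absolute terms T_C = 248.05 K and T_H = 303.25 K, so ΔT = 55.20 K.
COP_Carnot = T_C/ΔT = 248.05/55.20 = 4.494.
Ẇ_min = Q̇/COP_Carnot = 1.140/4.494 = 0.2537 kW.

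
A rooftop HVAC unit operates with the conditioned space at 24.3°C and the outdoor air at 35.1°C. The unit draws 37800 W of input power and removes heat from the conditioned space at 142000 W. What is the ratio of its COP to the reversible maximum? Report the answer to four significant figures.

0.1364

COP_actual = Q̇_C/Ẇ = 142000/37800 = 3.757.
In absolute terms T_C = 297.45 K and T_H = 308.25 K, so ΔT = 10.80 K.
COP_Carnot = T_C/ΔT = 297.45/10.80 = 27.54.
η_II = COP_actual/COP_Carnot = 3.757/27.54 = 0.1364.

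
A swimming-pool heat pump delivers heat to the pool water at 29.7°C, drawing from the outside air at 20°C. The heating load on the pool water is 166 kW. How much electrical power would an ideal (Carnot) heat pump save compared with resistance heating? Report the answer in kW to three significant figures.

161 kW

In absolute terms T_C = 293.15 K and T_H = 302.85 K, so ΔT = 9.700 K.
COP_Carnot = T_H/ΔT = 302.85/9.700 = 31.22.
Resistance heating needs Ẇ_res = Q̇_H = 166.0 kW; the reversible heat pump needs only Ẇ_hp = Q̇_H/COP = 5.317 kW.
Saving = 166.0 − 5.317 = 160.7 kW.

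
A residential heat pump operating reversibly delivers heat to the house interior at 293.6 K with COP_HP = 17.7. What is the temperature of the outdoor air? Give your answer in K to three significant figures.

277 K

COP_HP = T_H/(T_H − T_C) gives T_H − T_C = T_H/COP.
With T_H = 293.60 K, T_C = 293.60 × (1 − 1/17.7) = 277.01 K.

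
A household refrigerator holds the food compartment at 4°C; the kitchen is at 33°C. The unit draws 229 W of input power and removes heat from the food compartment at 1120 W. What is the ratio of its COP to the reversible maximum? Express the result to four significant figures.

COP_actual = Q̇_C/Ẇ = 1120/229.0 = 4.891.
In absolute terms T_C = 277.15 K and T_H = 306.15 K, so ΔT = 29.00 K.
COP_Carnot = T_C/ΔT = 277.15/29.00 = 9.557.
η_II = COP_actual/COP_Carnot = 4.891/9.557 = 0.5118.

0.5118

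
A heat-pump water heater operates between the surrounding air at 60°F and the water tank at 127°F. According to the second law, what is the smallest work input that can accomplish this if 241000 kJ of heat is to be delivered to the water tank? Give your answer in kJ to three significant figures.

In absolute terms T_C = 288.71 K and T_H = 325.93 K, so ΔT = 37.22 K.
The reversible limit is COP_HP = T_H/ΔT = 8.756, so W_min = Q_H/COP = Q_H·ΔT/T_H.
W_min = 241000 × 37.22/325.93 = 27520 kJ.

27500 kJ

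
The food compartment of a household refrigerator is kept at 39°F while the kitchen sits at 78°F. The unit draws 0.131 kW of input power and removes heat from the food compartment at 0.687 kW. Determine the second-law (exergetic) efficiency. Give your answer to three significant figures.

0.410

COP_actual = Q̇_C/Ẇ = 0.6870/0.1310 = 5.244.
In absolute terms T_C = 277.04 K and T_H = 298.71 K, so ΔT = 21.67 K.
COP_Carnot = T_C/ΔT = 277.04/21.67 = 12.79.
η_II = COP_actual/COP_Carnot = 5.244/12.79 = 0.4101.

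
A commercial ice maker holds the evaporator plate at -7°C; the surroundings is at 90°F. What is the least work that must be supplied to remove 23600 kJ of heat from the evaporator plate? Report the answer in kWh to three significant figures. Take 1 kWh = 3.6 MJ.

0.966 kWh

In absolute terms T_C = 266.15 K and T_H = 305.37 K, so ΔT = 39.22 K.
The reversible limit is COP_R = T_C/ΔT = 6.786, so W_min = Q_C/COP = Q_C·ΔT/T_C.
W_min = 23600 × 39.22/266.15 = 3478 kJ = 0.9661 kWh.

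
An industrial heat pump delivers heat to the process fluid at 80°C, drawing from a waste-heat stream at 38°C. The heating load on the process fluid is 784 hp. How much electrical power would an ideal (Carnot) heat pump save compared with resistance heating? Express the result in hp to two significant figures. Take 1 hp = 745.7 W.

690 hp

In absolute terms T_C = 311.15 K and T_H = 353.15 K, so ΔT = 42.00 K.
COP_Carnot = T_H/ΔT = 353.15/42.00 = 8.408.
Resistance heating needs Ẇ_res = Q̇_H = 784.0 hp; the reversible heat pump needs only Ẇ_hp = Q̇_H/COP = 93.24 hp.
Saving = 784.0 − 93.24 = 690.8 hp.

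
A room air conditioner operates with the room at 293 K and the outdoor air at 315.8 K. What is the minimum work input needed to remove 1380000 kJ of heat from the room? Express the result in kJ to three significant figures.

107000 kJ

The reservoir spacing is ΔT = 315.8 − 293 = 22.80 K.
The reversible limit is COP_R = T_C/ΔT = 12.85, so W_min = Q_C/COP = Q_C·ΔT/T_C.
W_min = 1380000 × 22.80/293.00 = 107400 kJ.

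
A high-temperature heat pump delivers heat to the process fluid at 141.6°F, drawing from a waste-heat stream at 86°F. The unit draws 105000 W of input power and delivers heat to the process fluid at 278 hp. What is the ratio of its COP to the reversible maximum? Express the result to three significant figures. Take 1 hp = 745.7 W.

0.183

Converting, Q̇_H = 278.0 hp = 207300 W, so COP_actual = Q̇_H/Ẇ = 207300/105000 = 1.974.
In absolute terms T_C = 303.15 K and T_H = 334.04 K, so ΔT = 30.89 K.
COP_Carnot = T_H/ΔT = 334.04/30.89 = 10.81.
η_II = COP_actual/COP_Carnot = 1.974/10.81 = 0.1826.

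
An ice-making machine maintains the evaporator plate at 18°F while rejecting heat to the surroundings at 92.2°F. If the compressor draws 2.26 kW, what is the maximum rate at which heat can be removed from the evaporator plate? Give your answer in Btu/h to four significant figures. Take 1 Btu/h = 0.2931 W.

In absolute terms T_C = 265.37 K and T_H = 306.59 K, so ΔT = 41.22 K.
COP_Carnot = T_C/ΔT = 265.37/41.22 = 6.438.
Q̇_max = COP_Carnot × Ẇ = 6.438 × 2.260 kW = 14.55 kW = 49640 Btu/h.

49640 Btu/h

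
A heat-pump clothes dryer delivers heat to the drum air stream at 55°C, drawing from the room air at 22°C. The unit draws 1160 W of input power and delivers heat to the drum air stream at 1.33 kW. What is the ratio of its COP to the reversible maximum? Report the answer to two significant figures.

0.12

Converting, Q̇_H = 1.330 kW = 1330 W, so COP_actual = Q̇_H/Ẇ = 1330/1160 = 1.147.
In absolute terms T_C = 295.15 K and T_H = 328.15 K, so ΔT = 33.00 K.
COP_Carnot = T_H/ΔT = 328.15/33.00 = 9.944.
η_II = COP_actual/COP_Carnot = 1.147/9.944 = 0.1153.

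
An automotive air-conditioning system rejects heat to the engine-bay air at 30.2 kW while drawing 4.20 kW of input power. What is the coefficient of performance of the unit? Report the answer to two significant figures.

6.2

The first law gives Q̇_H = Q̇_C + Ẇ, so the three rates are Q̇_C = 26.00, Q̇_H = 30.20, Ẇ = 4.200 kW.
COP_R = Q̇_C/Ẇ = 26.00/4.200 = 6.190.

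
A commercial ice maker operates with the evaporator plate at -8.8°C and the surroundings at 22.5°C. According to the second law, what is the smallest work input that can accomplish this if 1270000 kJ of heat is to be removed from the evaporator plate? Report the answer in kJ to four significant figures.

In absolute terms T_C = 264.35 K and T_H = 295.65 K, so ΔT = 31.30 K.
The reversible limit is COP_R = T_C/ΔT = 8.446, so W_min = Q_C/COP = Q_C·ΔT/T_C.
W_min = 1270000 × 31.30/264.35 = 150400 kJ.

150400 kJ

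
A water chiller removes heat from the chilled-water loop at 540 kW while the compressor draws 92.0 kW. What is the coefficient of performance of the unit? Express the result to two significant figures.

5.9

The first law gives Q̇_H = Q̇_C + Ẇ, so the three rates are Q̇_C = 540.0, Q̇_H = 632.0, Ẇ = 92.00 kW.
COP_R = Q̇_C/Ẇ = 540.0/92.00 = 5.870.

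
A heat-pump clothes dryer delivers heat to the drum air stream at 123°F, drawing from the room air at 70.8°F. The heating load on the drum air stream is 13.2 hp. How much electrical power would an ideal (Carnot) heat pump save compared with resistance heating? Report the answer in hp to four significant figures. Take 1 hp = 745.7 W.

In absolute terms T_C = 294.71 K and T_H = 323.71 K, so ΔT = 29.00 K.
COP_Carnot = T_H/ΔT = 323.71/29.00 = 11.16.
Resistance heating needs Ẇ_res = Q̇_H = 13.20 hp; the reversible heat pump needs only Ẇ_hp = Q̇_H/COP = 1.183 hp.
Saving = 13.20 − 1.183 = 12.02 hp.

12.02 hp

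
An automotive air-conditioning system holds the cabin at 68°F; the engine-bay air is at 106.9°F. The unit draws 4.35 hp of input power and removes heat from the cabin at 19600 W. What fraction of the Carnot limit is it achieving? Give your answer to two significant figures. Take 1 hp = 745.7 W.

Converting, Q̇_C = 19600 W = 26.28 hp, so COP_actual = Q̇_C/Ẇ = 26.28/4.350 = 6.042.
In absolute terms T_C = 293.15 K and T_H = 314.76 K, so ΔT = 21.61 K.
COP_Carnot = T_C/ΔT = 293.15/21.61 = 13.56.
η_II = COP_actual/COP_Carnot = 6.042/13.56 = 0.4454.

0.45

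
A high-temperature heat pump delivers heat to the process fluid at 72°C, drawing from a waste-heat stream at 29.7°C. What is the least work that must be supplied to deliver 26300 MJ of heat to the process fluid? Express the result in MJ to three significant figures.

3220 MJ

In absolute terms T_C = 302.85 K and T_H = 345.15 K, so ΔT = 42.30 K.
The reversible limit is COP_HP = T_H/ΔT = 8.160, so W_min = Q_H/COP = Q_H·ΔT/T_H.
W_min = 26300 × 42.30/345.15 = 3223 MJ.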